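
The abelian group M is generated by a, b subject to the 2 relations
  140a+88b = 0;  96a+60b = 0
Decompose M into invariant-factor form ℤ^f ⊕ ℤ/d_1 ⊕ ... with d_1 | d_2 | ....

rank_ℚ(R)=2; free=2−2=0
SNF(R) diag = [4, 12] → torsion [4, 12]

Answer: M ≅ ℤ/4 ⊕ ℤ/12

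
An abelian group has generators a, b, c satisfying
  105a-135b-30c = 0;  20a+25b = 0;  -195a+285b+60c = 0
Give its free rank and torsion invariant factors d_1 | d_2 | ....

rank_ℚ(R)=3; free=3−3=0
SNF(R) diag = [5, 15, 30] → torsion [5, 15, 30]

Answer: M ≅ ℤ/5 ⊕ ℤ/15 ⊕ ℤ/30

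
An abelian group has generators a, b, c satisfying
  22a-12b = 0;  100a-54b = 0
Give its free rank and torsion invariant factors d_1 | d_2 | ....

Answer: M ≅ ℤ^1 ⊕ ℤ/2 ⊕ ℤ/6

Derivation:
rank_ℚ(R)=2; free=3−2=1
SNF(R) diag = [2, 6] → torsion [2, 6]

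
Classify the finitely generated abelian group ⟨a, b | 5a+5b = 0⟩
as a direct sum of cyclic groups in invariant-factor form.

Answer: M ≅ ℤ^1 ⊕ ℤ/5

Derivation:
rank_ℚ(R)=1; free=2−1=1
SNF(R) diag = [5] → torsion [5]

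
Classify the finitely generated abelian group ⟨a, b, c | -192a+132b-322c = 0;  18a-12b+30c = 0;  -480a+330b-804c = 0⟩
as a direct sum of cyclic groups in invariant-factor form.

Answer: M ≅ ℤ/2 ⊕ ℤ/6 ⊕ ℤ/6

Derivation:
rank_ℚ(R)=3; free=3−3=0
SNF(R) diag = [2, 6, 6] → torsion [2, 6, 6]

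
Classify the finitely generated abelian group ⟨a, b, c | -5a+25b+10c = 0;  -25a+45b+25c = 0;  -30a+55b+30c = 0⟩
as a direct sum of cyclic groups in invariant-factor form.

Answer: M ≅ ℤ/5 ⊕ ℤ/5 ⊕ ℤ/5

Derivation:
rank_ℚ(R)=3; free=3−3=0
SNF(R) diag = [5, 5, 5] → torsion [5, 5, 5]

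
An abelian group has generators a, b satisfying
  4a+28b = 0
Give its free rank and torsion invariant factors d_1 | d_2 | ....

Answer: M ≅ ℤ^1 ⊕ ℤ/4

Derivation:
rank_ℚ(R)=1; free=2−1=1
SNF(R) diag = [4] → torsion [4]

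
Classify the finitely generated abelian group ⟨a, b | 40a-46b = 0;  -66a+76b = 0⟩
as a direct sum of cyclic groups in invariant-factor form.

rank_ℚ(R)=2; free=2−2=0
SNF(R) diag = [2, 2] → torsion [2, 2]

Answer: M ≅ ℤ/2 ⊕ ℤ/2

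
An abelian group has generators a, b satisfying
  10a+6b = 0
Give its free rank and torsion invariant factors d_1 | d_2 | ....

rank_ℚ(R)=1; free=2−1=1
SNF(R) diag = [2] → torsion [2]

Answer: M ≅ ℤ^1 ⊕ ℤ/2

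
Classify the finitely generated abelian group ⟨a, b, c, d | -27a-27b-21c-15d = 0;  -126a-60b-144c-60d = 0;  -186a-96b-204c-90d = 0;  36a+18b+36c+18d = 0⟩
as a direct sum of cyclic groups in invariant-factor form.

Answer: M ≅ ℤ/3 ⊕ ℤ/6 ⊕ ℤ/6 ⊕ ℤ/18

Derivation:
rank_ℚ(R)=4; free=4−4=0
SNF(R) diag = [3, 6, 6, 18] → torsion [3, 6, 6, 18]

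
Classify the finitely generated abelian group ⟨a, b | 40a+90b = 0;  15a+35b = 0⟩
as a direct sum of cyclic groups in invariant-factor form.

rank_ℚ(R)=2; free=2−2=0
SNF(R) diag = [5, 10] → torsion [5, 10]

Answer: M ≅ ℤ/5 ⊕ ℤ/10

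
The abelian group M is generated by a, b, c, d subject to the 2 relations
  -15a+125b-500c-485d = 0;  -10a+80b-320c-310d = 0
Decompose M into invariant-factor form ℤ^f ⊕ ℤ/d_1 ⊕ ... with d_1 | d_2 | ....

Answer: M ≅ ℤ^2 ⊕ ℤ/5 ⊕ ℤ/10

Derivation:
rank_ℚ(R)=2; free=4−2=2
SNF(R) diag = [5, 10] → torsion [5, 10]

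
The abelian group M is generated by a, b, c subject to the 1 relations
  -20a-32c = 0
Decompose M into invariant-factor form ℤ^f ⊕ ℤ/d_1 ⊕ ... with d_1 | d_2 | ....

rank_ℚ(R)=1; free=3−1=2
SNF(R) diag = [4] → torsion [4]

Answer: M ≅ ℤ^2 ⊕ ℤ/4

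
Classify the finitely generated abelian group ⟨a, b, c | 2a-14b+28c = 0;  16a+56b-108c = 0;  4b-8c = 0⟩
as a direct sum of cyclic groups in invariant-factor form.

Answer: M ≅ ℤ/2 ⊕ ℤ/4 ⊕ ℤ/4

Derivation:
rank_ℚ(R)=3; free=3−3=0
SNF(R) diag = [2, 4, 4] → torsion [2, 4, 4]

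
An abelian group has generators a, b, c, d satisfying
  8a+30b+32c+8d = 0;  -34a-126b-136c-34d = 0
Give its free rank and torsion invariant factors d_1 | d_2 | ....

rank_ℚ(R)=2; free=4−2=2
SNF(R) diag = [2, 6] → torsion [2, 6]

Answer: M ≅ ℤ^2 ⊕ ℤ/2 ⊕ ℤ/6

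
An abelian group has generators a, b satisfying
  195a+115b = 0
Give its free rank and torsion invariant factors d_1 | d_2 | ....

rank_ℚ(R)=1; free=2−1=1
SNF(R) diag = [5] → torsion [5]

Answer: M ≅ ℤ^1 ⊕ ℤ/5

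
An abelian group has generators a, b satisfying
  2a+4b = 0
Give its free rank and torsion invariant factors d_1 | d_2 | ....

rank_ℚ(R)=1; free=2−1=1
SNF(R) diag = [2] → torsion [2]

Answer: M ≅ ℤ^1 ⊕ ℤ/2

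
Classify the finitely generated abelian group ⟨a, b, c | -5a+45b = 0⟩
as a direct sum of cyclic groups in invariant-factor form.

rank_ℚ(R)=1; free=3−1=2
SNF(R) diag = [5] → torsion [5]

Answer: M ≅ ℤ^2 ⊕ ℤ/5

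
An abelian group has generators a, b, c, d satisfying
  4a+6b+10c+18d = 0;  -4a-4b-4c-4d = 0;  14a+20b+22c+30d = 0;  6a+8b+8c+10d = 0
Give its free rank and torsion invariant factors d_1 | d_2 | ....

rank_ℚ(R)=4; free=4−4=0
SNF(R) diag = [2, 2, 2, 4] → torsion [2, 2, 2, 4]

Answer: M ≅ ℤ/2 ⊕ ℤ/2 ⊕ ℤ/2 ⊕ ℤ/4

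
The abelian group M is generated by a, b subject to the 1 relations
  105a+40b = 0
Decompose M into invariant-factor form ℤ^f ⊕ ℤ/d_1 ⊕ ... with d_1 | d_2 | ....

Answer: M ≅ ℤ^1 ⊕ ℤ/5

Derivation:
rank_ℚ(R)=1; free=2−1=1
SNF(R) diag = [5] → torsion [5]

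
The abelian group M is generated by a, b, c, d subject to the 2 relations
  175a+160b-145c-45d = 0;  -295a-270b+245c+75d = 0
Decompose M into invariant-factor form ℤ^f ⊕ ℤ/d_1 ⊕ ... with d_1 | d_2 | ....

rank_ℚ(R)=2; free=4−2=2
SNF(R) diag = [5, 10] → torsion [5, 10]

Answer: M ≅ ℤ^2 ⊕ ℤ/5 ⊕ ℤ/10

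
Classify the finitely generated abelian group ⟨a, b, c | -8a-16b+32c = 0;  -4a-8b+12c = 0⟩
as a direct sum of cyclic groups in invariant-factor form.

Answer: M ≅ ℤ^1 ⊕ ℤ/4 ⊕ ℤ/8

Derivation:
rank_ℚ(R)=2; free=3−2=1
SNF(R) diag = [4, 8] → torsion [4, 8]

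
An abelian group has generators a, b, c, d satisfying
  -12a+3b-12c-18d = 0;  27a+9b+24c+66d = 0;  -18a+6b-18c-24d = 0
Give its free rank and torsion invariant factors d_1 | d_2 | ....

Answer: M ≅ ℤ^1 ⊕ ℤ/3 ⊕ ℤ/3 ⊕ ℤ/6

Derivation:
rank_ℚ(R)=3; free=4−3=1
SNF(R) diag = [3, 3, 6] → torsion [3, 3, 6]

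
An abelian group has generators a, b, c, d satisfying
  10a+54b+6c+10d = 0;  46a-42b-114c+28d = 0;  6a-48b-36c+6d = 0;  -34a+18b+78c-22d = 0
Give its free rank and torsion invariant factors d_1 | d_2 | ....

Answer: M ≅ ℤ/2 ⊕ ℤ/6 ⊕ ℤ/6 ⊕ ℤ/12

Derivation:
rank_ℚ(R)=4; free=4−4=0
SNF(R) diag = [2, 6, 6, 12] → torsion [2, 6, 6, 12]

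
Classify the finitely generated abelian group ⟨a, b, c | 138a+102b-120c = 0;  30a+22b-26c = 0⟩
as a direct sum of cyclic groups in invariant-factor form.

Answer: M ≅ ℤ^1 ⊕ ℤ/2 ⊕ ℤ/6

Derivation:
rank_ℚ(R)=2; free=3−2=1
SNF(R) diag = [2, 6] → torsion [2, 6]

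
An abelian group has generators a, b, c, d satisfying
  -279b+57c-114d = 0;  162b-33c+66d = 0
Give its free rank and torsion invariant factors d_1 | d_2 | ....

rank_ℚ(R)=2; free=4−2=2
SNF(R) diag = [3, 9] → torsion [3, 9]

Answer: M ≅ ℤ^2 ⊕ ℤ/3 ⊕ ℤ/9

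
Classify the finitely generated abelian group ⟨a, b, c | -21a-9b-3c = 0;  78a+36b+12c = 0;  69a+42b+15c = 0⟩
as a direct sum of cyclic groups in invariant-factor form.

rank_ℚ(R)=3; free=3−3=0
SNF(R) diag = [3, 3, 6] → torsion [3, 3, 6]

Answer: M ≅ ℤ/3 ⊕ ℤ/3 ⊕ ℤ/6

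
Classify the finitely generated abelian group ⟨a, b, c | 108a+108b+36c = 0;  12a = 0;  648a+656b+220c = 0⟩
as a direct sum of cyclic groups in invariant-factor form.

Answer: M ≅ ℤ/4 ⊕ ℤ/12 ⊕ ℤ/36

Derivation:
rank_ℚ(R)=3; free=3−3=0
SNF(R) diag = [4, 12, 36] → torsion [4, 12, 36]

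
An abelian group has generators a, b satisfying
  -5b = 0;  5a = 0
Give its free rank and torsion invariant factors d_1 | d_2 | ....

rank_ℚ(R)=2; free=2−2=0
SNF(R) diag = [5, 5] → torsion [5, 5]

Answer: M ≅ ℤ/5 ⊕ ℤ/5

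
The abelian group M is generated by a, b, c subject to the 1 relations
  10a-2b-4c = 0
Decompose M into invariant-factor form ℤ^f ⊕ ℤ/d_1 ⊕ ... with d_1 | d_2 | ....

Answer: M ≅ ℤ^2 ⊕ ℤ/2

Derivation:
rank_ℚ(R)=1; free=3−1=2
SNF(R) diag = [2] → torsion [2]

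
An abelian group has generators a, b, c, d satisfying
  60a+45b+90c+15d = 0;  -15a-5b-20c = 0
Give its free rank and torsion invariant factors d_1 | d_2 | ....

rank_ℚ(R)=2; free=4−2=2
SNF(R) diag = [5, 15] → torsion [5, 15]

Answer: M ≅ ℤ^2 ⊕ ℤ/5 ⊕ ℤ/15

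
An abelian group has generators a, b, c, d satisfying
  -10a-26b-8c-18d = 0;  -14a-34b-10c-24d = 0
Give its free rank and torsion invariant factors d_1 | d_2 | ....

rank_ℚ(R)=2; free=4−2=2
SNF(R) diag = [2, 6] → torsion [2, 6]

Answer: M ≅ ℤ^2 ⊕ ℤ/2 ⊕ ℤ/6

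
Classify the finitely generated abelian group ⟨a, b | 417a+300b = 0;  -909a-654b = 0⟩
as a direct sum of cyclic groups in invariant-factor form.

rank_ℚ(R)=2; free=2−2=0
SNF(R) diag = [3, 6] → torsion [3, 6]

Answer: M ≅ ℤ/3 ⊕ ℤ/6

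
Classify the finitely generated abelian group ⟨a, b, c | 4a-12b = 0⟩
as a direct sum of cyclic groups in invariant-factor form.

rank_ℚ(R)=1; free=3−1=2
SNF(R) diag = [4] → torsion [4]

Answer: M ≅ ℤ^2 ⊕ ℤ/4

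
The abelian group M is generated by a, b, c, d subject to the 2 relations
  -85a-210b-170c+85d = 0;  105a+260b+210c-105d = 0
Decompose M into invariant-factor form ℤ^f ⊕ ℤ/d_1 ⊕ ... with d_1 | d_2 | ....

rank_ℚ(R)=2; free=4−2=2
SNF(R) diag = [5, 10] → torsion [5, 10]

Answer: M ≅ ℤ^2 ⊕ ℤ/5 ⊕ ℤ/10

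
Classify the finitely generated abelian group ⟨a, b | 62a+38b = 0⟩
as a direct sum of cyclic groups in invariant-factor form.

Answer: M ≅ ℤ^1 ⊕ ℤ/2

Derivation:
rank_ℚ(R)=1; free=2−1=1
SNF(R) diag = [2] → torsion [2]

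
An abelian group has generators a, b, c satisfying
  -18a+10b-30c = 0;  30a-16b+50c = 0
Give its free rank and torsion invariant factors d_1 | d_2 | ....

Answer: M ≅ ℤ^1 ⊕ ℤ/2 ⊕ ℤ/2

Derivation:
rank_ℚ(R)=2; free=3−2=1
SNF(R) diag = [2, 2] → torsion [2, 2]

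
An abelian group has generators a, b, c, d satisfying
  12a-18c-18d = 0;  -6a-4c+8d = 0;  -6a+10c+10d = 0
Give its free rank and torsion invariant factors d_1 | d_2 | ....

rank_ℚ(R)=3; free=4−3=1
SNF(R) diag = [2, 6, 12] → torsion [2, 6, 12]

Answer: M ≅ ℤ^1 ⊕ ℤ/2 ⊕ ℤ/6 ⊕ ℤ/12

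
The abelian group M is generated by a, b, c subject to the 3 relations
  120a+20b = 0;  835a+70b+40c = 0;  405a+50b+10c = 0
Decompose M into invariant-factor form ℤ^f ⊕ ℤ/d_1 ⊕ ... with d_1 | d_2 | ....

Answer: M ≅ ℤ/5 ⊕ ℤ/10 ⊕ ℤ/20

Derivation:
rank_ℚ(R)=3; free=3−3=0
SNF(R) diag = [5, 10, 20] → torsion [5, 10, 20]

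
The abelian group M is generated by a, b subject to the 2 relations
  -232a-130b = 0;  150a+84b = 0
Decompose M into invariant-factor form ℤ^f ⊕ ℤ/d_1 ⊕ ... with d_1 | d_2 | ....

rank_ℚ(R)=2; free=2−2=0
SNF(R) diag = [2, 6] → torsion [2, 6]

Answer: M ≅ ℤ/2 ⊕ ℤ/6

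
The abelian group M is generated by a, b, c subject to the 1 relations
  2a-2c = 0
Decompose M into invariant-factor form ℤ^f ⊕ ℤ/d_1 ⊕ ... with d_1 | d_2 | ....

rank_ℚ(R)=1; free=3−1=2
SNF(R) diag = [2] → torsion [2]

Answer: M ≅ ℤ^2 ⊕ ℤ/2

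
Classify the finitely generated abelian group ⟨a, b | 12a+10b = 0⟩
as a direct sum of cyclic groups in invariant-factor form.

Answer: M ≅ ℤ^1 ⊕ ℤ/2

Derivation:
rank_ℚ(R)=1; free=2−1=1
SNF(R) diag = [2] → torsion [2]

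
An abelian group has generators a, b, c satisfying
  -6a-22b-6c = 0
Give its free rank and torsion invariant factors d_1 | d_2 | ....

Answer: M ≅ ℤ^2 ⊕ ℤ/2

Derivation:
rank_ℚ(R)=1; free=3−1=2
SNF(R) diag = [2] → torsion [2]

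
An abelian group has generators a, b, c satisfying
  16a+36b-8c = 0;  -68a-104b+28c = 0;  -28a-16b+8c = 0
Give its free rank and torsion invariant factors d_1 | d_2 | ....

Answer: M ≅ ℤ/4 ⊕ ℤ/4 ⊕ ℤ/12

Derivation:
rank_ℚ(R)=3; free=3−3=0
SNF(R) diag = [4, 4, 12] → torsion [4, 4, 12]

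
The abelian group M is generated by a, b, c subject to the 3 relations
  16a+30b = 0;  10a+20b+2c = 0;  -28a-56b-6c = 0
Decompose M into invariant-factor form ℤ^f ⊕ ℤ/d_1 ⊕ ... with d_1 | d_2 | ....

Answer: M ≅ ℤ/2 ⊕ ℤ/2 ⊕ ℤ/2

Derivation:
rank_ℚ(R)=3; free=3−3=0
SNF(R) diag = [2, 2, 2] → torsion [2, 2, 2]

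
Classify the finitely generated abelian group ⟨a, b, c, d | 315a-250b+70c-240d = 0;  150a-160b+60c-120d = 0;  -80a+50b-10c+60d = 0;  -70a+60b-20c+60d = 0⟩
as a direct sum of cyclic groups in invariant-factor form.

rank_ℚ(R)=4; free=4−4=0
SNF(R) diag = [5, 10, 20, 60] → torsion [5, 10, 20, 60]

Answer: M ≅ ℤ/5 ⊕ ℤ/10 ⊕ ℤ/20 ⊕ ℤ/60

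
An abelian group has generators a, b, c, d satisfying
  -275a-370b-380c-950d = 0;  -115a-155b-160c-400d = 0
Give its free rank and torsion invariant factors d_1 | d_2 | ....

Answer: M ≅ ℤ^2 ⊕ ℤ/5 ⊕ ℤ/15

Derivation:
rank_ℚ(R)=2; free=4−2=2
SNF(R) diag = [5, 15] → torsion [5, 15]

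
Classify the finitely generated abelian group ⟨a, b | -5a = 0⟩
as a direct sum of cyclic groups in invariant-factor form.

rank_ℚ(R)=1; free=2−1=1
SNF(R) diag = [5] → torsion [5]

Answer: M ≅ ℤ^1 ⊕ ℤ/5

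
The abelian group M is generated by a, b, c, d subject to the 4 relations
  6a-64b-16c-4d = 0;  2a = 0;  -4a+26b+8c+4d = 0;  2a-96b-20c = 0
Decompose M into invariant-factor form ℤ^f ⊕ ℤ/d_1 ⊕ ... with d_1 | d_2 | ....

Answer: M ≅ ℤ/2 ⊕ ℤ/2 ⊕ ℤ/4 ⊕ ℤ/4

Derivation:
rank_ℚ(R)=4; free=4−4=0
SNF(R) diag = [2, 2, 4, 4] → torsion [2, 2, 4, 4]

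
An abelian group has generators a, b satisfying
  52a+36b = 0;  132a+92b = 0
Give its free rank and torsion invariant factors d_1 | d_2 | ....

rank_ℚ(R)=2; free=2−2=0
SNF(R) diag = [4, 8] → torsion [4, 8]

Answer: M ≅ ℤ/4 ⊕ ℤ/8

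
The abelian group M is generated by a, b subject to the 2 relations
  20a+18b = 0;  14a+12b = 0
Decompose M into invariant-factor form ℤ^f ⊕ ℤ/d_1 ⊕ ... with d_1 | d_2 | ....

Answer: M ≅ ℤ/2 ⊕ ℤ/6

Derivation:
rank_ℚ(R)=2; free=2−2=0
SNF(R) diag = [2, 6] → torsion [2, 6]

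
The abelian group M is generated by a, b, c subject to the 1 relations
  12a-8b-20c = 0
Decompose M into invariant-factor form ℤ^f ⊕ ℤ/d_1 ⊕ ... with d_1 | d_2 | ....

Answer: M ≅ ℤ^2 ⊕ ℤ/4

Derivation:
rank_ℚ(R)=1; free=3−1=2
SNF(R) diag = [4] → torsion [4]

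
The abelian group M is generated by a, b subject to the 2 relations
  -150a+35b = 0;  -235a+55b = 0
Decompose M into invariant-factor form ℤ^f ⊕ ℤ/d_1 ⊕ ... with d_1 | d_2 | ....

Answer: M ≅ ℤ/5 ⊕ ℤ/5

Derivation:
rank_ℚ(R)=2; free=2−2=0
SNF(R) diag = [5, 5] → torsion [5, 5]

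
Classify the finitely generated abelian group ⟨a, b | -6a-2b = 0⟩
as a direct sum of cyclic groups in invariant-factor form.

Answer: M ≅ ℤ^1 ⊕ ℤ/2

Derivation:
rank_ℚ(R)=1; free=2−1=1
SNF(R) diag = [2] → torsion [2]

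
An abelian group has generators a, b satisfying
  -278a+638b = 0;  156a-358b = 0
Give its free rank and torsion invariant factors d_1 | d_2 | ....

Answer: M ≅ ℤ/2 ⊕ ℤ/2

Derivation:
rank_ℚ(R)=2; free=2−2=0
SNF(R) diag = [2, 2] → torsion [2, 2]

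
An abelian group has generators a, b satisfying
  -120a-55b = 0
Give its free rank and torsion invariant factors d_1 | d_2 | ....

rank_ℚ(R)=1; free=2−1=1
SNF(R) diag = [5] → torsion [5]

Answer: M ≅ ℤ^1 ⊕ ℤ/5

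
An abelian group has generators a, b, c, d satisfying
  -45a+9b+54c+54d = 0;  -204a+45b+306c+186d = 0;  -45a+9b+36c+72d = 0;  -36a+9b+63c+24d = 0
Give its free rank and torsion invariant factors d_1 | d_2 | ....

Answer: M ≅ ℤ/3 ⊕ ℤ/3 ⊕ ℤ/9 ⊕ ℤ/18

Derivation:
rank_ℚ(R)=4; free=4−4=0
SNF(R) diag = [3, 3, 9, 18] → torsion [3, 3, 9, 18]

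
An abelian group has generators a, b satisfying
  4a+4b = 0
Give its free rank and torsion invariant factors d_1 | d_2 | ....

Answer: M ≅ ℤ^1 ⊕ ℤ/4

Derivation:
rank_ℚ(R)=1; free=2−1=1
SNF(R) diag = [4] → torsion [4]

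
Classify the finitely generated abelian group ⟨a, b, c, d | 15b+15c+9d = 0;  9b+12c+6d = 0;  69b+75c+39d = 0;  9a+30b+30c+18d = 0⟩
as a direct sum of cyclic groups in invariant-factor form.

rank_ℚ(R)=4; free=4−4=0
SNF(R) diag = [3, 3, 9, 18] → torsion [3, 3, 9, 18]

Answer: M ≅ ℤ/3 ⊕ ℤ/3 ⊕ ℤ/9 ⊕ ℤ/18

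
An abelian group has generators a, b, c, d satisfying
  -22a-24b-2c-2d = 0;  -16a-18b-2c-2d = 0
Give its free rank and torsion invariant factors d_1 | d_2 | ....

Answer: M ≅ ℤ^2 ⊕ ℤ/2 ⊕ ℤ/6

Derivation:
rank_ℚ(R)=2; free=4−2=2
SNF(R) diag = [2, 6] → torsion [2, 6]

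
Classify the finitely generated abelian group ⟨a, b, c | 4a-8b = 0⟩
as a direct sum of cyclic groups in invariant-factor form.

rank_ℚ(R)=1; free=3−1=2
SNF(R) diag = [4] → torsion [4]

Answer: M ≅ ℤ^2 ⊕ ℤ/4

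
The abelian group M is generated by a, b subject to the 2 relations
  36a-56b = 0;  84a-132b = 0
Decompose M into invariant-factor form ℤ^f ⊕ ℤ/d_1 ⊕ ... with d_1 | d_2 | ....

Answer: M ≅ ℤ/4 ⊕ ℤ/12

Derivation:
rank_ℚ(R)=2; free=2−2=0
SNF(R) diag = [4, 12] → torsion [4, 12]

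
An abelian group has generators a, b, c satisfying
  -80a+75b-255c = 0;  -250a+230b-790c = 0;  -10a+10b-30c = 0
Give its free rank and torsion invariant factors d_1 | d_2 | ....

Answer: M ≅ ℤ/5 ⊕ ℤ/10 ⊕ ℤ/20

Derivation:
rank_ℚ(R)=3; free=3−3=0
SNF(R) diag = [5, 10, 20] → torsion [5, 10, 20]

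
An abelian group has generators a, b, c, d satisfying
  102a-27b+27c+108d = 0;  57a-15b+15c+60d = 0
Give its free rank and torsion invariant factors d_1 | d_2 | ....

Answer: M ≅ ℤ^2 ⊕ ℤ/3 ⊕ ℤ/3

Derivation:
rank_ℚ(R)=2; free=4−2=2
SNF(R) diag = [3, 3] → torsion [3, 3]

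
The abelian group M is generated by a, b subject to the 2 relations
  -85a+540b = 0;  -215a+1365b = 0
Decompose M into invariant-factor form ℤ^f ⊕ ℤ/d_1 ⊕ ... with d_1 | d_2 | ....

rank_ℚ(R)=2; free=2−2=0
SNF(R) diag = [5, 15] → torsion [5, 15]

Answer: M ≅ ℤ/5 ⊕ ℤ/15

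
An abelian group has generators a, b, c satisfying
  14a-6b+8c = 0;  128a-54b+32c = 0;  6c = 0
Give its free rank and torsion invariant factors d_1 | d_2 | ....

rank_ℚ(R)=3; free=3−3=0
SNF(R) diag = [2, 6, 6] → torsion [2, 6, 6]

Answer: M ≅ ℤ/2 ⊕ ℤ/6 ⊕ ℤ/6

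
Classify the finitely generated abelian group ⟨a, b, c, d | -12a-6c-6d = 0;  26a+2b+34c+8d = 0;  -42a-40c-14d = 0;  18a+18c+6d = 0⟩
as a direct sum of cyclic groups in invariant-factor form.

rank_ℚ(R)=4; free=4−4=0
SNF(R) diag = [2, 2, 6, 6] → torsion [2, 2, 6, 6]

Answer: M ≅ ℤ/2 ⊕ ℤ/2 ⊕ ℤ/6 ⊕ ℤ/6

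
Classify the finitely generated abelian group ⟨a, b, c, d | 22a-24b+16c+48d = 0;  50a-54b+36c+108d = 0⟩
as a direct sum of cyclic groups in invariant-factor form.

rank_ℚ(R)=2; free=4−2=2
SNF(R) diag = [2, 2] → torsion [2, 2]

Answer: M ≅ ℤ^2 ⊕ ℤ/2 ⊕ ℤ/2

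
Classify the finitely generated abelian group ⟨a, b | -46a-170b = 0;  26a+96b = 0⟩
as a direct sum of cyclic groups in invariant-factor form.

Answer: M ≅ ℤ/2 ⊕ ℤ/2

Derivation:
rank_ℚ(R)=2; free=2−2=0
SNF(R) diag = [2, 2] → torsion [2, 2]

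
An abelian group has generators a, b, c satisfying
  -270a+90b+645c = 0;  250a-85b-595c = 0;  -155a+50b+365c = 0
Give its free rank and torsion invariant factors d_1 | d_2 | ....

Answer: M ≅ ℤ/5 ⊕ ℤ/15 ⊕ ℤ/45

Derivation:
rank_ℚ(R)=3; free=3−3=0
SNF(R) diag = [5, 15, 45] → torsion [5, 15, 45]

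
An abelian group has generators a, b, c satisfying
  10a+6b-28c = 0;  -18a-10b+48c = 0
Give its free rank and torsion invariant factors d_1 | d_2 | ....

Answer: M ≅ ℤ^1 ⊕ ℤ/2 ⊕ ℤ/4

Derivation:
rank_ℚ(R)=2; free=3−2=1
SNF(R) diag = [2, 4] → torsion [2, 4]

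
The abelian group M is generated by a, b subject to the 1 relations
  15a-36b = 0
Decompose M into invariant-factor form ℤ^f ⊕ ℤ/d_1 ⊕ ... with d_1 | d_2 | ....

Answer: M ≅ ℤ^1 ⊕ ℤ/3

Derivation:
rank_ℚ(R)=1; free=2−1=1
SNF(R) diag = [3] → torsion [3]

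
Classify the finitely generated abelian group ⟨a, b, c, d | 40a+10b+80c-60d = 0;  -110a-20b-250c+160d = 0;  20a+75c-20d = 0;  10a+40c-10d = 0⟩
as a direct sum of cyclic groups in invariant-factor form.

rank_ℚ(R)=4; free=4−4=0
SNF(R) diag = [5, 10, 10, 10] → torsion [5, 10, 10, 10]

Answer: M ≅ ℤ/5 ⊕ ℤ/10 ⊕ ℤ/10 ⊕ ℤ/10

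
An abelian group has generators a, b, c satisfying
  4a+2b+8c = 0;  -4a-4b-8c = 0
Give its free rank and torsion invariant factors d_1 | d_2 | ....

Answer: M ≅ ℤ^1 ⊕ ℤ/2 ⊕ ℤ/4

Derivation:
rank_ℚ(R)=2; free=3−2=1
SNF(R) diag = [2, 4] → torsion [2, 4]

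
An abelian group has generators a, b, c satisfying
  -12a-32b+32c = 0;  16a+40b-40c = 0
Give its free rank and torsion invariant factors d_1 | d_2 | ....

Answer: M ≅ ℤ^1 ⊕ ℤ/4 ⊕ ℤ/8

Derivation:
rank_ℚ(R)=2; free=3−2=1
SNF(R) diag = [4, 8] → torsion [4, 8]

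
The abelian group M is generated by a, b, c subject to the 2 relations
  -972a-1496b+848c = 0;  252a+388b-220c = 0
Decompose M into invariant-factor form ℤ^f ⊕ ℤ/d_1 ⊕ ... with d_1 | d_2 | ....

Answer: M ≅ ℤ^1 ⊕ ℤ/4 ⊕ ℤ/12

Derivation:
rank_ℚ(R)=2; free=3−2=1
SNF(R) diag = [4, 12] → torsion [4, 12]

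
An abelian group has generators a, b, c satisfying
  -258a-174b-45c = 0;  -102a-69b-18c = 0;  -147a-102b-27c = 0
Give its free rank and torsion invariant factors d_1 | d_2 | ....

rank_ℚ(R)=3; free=3−3=0
SNF(R) diag = [3, 3, 9] → torsion [3, 3, 9]

Answer: M ≅ ℤ/3 ⊕ ℤ/3 ⊕ ℤ/9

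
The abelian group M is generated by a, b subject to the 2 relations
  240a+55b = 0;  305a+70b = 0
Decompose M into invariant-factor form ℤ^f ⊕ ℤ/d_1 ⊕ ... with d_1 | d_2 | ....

Answer: M ≅ ℤ/5 ⊕ ℤ/5

Derivation:
rank_ℚ(R)=2; free=2−2=0
SNF(R) diag = [5, 5] → torsion [5, 5]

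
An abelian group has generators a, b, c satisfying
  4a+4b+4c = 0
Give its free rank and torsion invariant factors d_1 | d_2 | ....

rank_ℚ(R)=1; free=3−1=2
SNF(R) diag = [4] → torsion [4]

Answer: M ≅ ℤ^2 ⊕ ℤ/4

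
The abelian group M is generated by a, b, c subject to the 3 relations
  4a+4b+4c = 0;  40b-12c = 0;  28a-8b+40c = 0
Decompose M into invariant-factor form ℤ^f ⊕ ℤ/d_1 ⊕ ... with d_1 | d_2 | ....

Answer: M ≅ ℤ/4 ⊕ ℤ/4 ⊕ ℤ/12

Derivation:
rank_ℚ(R)=3; free=3−3=0
SNF(R) diag = [4, 4, 12] → torsion [4, 4, 12]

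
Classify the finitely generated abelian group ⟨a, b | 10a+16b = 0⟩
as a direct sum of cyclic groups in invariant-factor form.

Answer: M ≅ ℤ^1 ⊕ ℤ/2

Derivation:
rank_ℚ(R)=1; free=2−1=1
SNF(R) diag = [2] → torsion [2]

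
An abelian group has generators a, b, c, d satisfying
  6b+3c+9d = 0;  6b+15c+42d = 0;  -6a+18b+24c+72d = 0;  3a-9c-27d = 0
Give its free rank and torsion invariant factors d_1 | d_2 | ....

Answer: M ≅ ℤ/3 ⊕ ℤ/3 ⊕ ℤ/3 ⊕ ℤ/6

Derivation:
rank_ℚ(R)=4; free=4−4=0
SNF(R) diag = [3, 3, 3, 6] → torsion [3, 3, 3, 6]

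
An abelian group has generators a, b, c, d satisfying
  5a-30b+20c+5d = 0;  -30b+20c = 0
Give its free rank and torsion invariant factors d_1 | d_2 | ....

Answer: M ≅ ℤ^2 ⊕ ℤ/5 ⊕ ℤ/10

Derivation:
rank_ℚ(R)=2; free=4−2=2
SNF(R) diag = [5, 10] → torsion [5, 10]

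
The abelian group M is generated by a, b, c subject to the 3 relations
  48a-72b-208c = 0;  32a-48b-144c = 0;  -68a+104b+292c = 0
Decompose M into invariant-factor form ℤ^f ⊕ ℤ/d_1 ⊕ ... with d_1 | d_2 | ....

rank_ℚ(R)=3; free=3−3=0
SNF(R) diag = [4, 8, 16] → torsion [4, 8, 16]

Answer: M ≅ ℤ/4 ⊕ ℤ/8 ⊕ ℤ/16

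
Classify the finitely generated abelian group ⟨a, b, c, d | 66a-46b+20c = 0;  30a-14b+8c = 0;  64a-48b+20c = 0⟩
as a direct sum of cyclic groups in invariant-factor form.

Answer: M ≅ ℤ^1 ⊕ ℤ/2 ⊕ ℤ/4 ⊕ ℤ/4

Derivation:
rank_ℚ(R)=3; free=4−3=1
SNF(R) diag = [2, 4, 4] → torsion [2, 4, 4]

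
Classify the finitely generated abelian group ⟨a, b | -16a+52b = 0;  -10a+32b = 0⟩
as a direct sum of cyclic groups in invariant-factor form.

rank_ℚ(R)=2; free=2−2=0
SNF(R) diag = [2, 4] → torsion [2, 4]

Answer: M ≅ ℤ/2 ⊕ ℤ/4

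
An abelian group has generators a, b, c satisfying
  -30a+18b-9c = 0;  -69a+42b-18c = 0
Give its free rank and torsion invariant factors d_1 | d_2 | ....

rank_ℚ(R)=2; free=3−2=1
SNF(R) diag = [3, 3] → torsion [3, 3]

Answer: M ≅ ℤ^1 ⊕ ℤ/3 ⊕ ℤ/3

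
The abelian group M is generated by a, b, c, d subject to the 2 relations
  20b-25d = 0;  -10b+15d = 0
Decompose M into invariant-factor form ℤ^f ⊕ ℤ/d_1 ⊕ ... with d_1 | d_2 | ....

Answer: M ≅ ℤ^2 ⊕ ℤ/5 ⊕ ℤ/10

Derivation:
rank_ℚ(R)=2; free=4−2=2
SNF(R) diag = [5, 10] → torsion [5, 10]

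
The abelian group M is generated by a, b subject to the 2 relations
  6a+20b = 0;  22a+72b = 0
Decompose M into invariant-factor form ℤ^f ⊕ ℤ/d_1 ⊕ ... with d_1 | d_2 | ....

rank_ℚ(R)=2; free=2−2=0
SNF(R) diag = [2, 4] → torsion [2, 4]

Answer: M ≅ ℤ/2 ⊕ ℤ/4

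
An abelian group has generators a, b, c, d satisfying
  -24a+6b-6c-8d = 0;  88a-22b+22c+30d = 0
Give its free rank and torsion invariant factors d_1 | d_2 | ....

Answer: M ≅ ℤ^2 ⊕ ℤ/2 ⊕ ℤ/2

Derivation:
rank_ℚ(R)=2; free=4−2=2
SNF(R) diag = [2, 2] → torsion [2, 2]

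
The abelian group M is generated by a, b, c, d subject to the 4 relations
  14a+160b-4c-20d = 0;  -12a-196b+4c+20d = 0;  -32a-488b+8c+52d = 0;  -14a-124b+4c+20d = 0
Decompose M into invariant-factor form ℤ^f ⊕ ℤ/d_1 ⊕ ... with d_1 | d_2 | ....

Answer: M ≅ ℤ/2 ⊕ ℤ/4 ⊕ ℤ/12 ⊕ ℤ/36

Derivation:
rank_ℚ(R)=4; free=4−4=0
SNF(R) diag = [2, 4, 12, 36] → torsion [2, 4, 12, 36]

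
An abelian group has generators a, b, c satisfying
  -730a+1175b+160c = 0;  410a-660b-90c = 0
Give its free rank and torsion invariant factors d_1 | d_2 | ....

Answer: M ≅ ℤ^1 ⊕ ℤ/5 ⊕ ℤ/10

Derivation:
rank_ℚ(R)=2; free=3−2=1
SNF(R) diag = [5, 10] → torsion [5, 10]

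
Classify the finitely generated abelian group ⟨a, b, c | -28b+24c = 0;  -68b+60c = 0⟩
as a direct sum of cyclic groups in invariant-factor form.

Answer: M ≅ ℤ^1 ⊕ ℤ/4 ⊕ ℤ/12

Derivation:
rank_ℚ(R)=2; free=3−2=1
SNF(R) diag = [4, 12] → torsion [4, 12]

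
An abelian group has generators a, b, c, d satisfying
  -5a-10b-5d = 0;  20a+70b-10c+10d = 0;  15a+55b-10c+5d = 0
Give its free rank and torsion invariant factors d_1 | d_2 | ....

rank_ℚ(R)=3; free=4−3=1
SNF(R) diag = [5, 5, 10] → torsion [5, 5, 10]

Answer: M ≅ ℤ^1 ⊕ ℤ/5 ⊕ ℤ/5 ⊕ ℤ/10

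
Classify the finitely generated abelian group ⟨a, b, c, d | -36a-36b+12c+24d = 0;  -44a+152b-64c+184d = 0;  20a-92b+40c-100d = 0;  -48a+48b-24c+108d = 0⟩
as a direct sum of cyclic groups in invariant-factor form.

Answer: M ≅ ℤ/4 ⊕ ℤ/12 ⊕ ℤ/12 ⊕ ℤ/36

Derivation:
rank_ℚ(R)=4; free=4−4=0
SNF(R) diag = [4, 12, 12, 36] → torsion [4, 12, 12, 36]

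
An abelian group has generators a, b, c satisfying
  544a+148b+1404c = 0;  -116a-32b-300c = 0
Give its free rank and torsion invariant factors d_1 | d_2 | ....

rank_ℚ(R)=2; free=3−2=1
SNF(R) diag = [4, 12] → torsion [4, 12]

Answer: M ≅ ℤ^1 ⊕ ℤ/4 ⊕ ℤ/12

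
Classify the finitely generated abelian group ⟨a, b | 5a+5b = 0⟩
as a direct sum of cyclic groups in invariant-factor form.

rank_ℚ(R)=1; free=2−1=1
SNF(R) diag = [5] → torsion [5]

Answer: M ≅ ℤ^1 ⊕ ℤ/5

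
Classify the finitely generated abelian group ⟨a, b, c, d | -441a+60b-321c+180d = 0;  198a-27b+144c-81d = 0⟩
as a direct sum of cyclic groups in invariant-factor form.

rank_ℚ(R)=2; free=4−2=2
SNF(R) diag = [3, 9] → torsion [3, 9]

Answer: M ≅ ℤ^2 ⊕ ℤ/3 ⊕ ℤ/9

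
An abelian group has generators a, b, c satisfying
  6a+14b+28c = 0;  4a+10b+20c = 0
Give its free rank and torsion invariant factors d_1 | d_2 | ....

Answer: M ≅ ℤ^1 ⊕ ℤ/2 ⊕ ℤ/2

Derivation:
rank_ℚ(R)=2; free=3−2=1
SNF(R) diag = [2, 2] → torsion [2, 2]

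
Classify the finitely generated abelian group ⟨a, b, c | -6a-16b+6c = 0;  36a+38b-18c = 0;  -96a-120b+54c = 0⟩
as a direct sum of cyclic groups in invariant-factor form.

rank_ℚ(R)=3; free=3−3=0
SNF(R) diag = [2, 6, 6] → torsion [2, 6, 6]

Answer: M ≅ ℤ/2 ⊕ ℤ/6 ⊕ ℤ/6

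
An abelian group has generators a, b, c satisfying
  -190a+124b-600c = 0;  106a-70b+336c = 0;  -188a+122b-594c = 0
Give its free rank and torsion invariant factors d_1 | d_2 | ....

Answer: M ≅ ℤ/2 ⊕ ℤ/6 ⊕ ℤ/18

Derivation:
rank_ℚ(R)=3; free=3−3=0
SNF(R) diag = [2, 6, 18] → torsion [2, 6, 18]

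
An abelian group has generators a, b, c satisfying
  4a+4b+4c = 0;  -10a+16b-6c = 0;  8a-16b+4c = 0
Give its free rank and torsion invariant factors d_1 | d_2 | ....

Answer: M ≅ ℤ/2 ⊕ ℤ/4 ⊕ ℤ/4

Derivation:
rank_ℚ(R)=3; free=3−3=0
SNF(R) diag = [2, 4, 4] → torsion [2, 4, 4]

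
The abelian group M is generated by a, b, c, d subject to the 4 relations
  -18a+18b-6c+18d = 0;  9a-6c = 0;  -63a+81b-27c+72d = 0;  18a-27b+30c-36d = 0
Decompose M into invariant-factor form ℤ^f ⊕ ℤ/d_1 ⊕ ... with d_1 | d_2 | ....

rank_ℚ(R)=4; free=4−4=0
SNF(R) diag = [3, 9, 9, 18] → torsion [3, 9, 9, 18]

Answer: M ≅ ℤ/3 ⊕ ℤ/9 ⊕ ℤ/9 ⊕ ℤ/18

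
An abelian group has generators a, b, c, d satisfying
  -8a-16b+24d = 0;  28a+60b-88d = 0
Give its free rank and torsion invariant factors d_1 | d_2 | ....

Answer: M ≅ ℤ^2 ⊕ ℤ/4 ⊕ ℤ/8

Derivation:
rank_ℚ(R)=2; free=4−2=2
SNF(R) diag = [4, 8] → torsion [4, 8]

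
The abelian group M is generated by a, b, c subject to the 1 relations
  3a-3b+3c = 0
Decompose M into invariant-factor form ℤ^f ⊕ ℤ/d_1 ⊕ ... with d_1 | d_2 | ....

Answer: M ≅ ℤ^2 ⊕ ℤ/3

Derivation:
rank_ℚ(R)=1; free=3−1=2
SNF(R) diag = [3] → torsion [3]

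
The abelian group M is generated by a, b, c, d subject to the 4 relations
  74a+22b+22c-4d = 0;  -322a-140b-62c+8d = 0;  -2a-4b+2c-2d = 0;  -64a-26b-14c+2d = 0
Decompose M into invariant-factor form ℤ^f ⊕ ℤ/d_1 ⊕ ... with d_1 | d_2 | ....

rank_ℚ(R)=4; free=4−4=0
SNF(R) diag = [2, 6, 6, 18] → torsion [2, 6, 6, 18]

Answer: M ≅ ℤ/2 ⊕ ℤ/6 ⊕ ℤ/6 ⊕ ℤ/18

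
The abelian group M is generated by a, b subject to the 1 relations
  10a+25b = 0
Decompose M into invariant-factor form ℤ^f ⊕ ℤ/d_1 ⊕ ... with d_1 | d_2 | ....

Answer: M ≅ ℤ^1 ⊕ ℤ/5

Derivation:
rank_ℚ(R)=1; free=2−1=1
SNF(R) diag = [5] → torsion [5]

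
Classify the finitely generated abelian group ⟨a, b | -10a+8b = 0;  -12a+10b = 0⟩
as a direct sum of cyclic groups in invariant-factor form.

rank_ℚ(R)=2; free=2−2=0
SNF(R) diag = [2, 2] → torsion [2, 2]

Answer: M ≅ ℤ/2 ⊕ ℤ/2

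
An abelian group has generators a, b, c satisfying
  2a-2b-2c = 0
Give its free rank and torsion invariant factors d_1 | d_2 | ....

Answer: M ≅ ℤ^2 ⊕ ℤ/2

Derivation:
rank_ℚ(R)=1; free=3−1=2
SNF(R) diag = [2] → torsion [2]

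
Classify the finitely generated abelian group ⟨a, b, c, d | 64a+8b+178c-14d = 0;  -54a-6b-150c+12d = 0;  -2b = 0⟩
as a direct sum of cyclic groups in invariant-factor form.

rank_ℚ(R)=3; free=4−3=1
SNF(R) diag = [2, 2, 6] → torsion [2, 2, 6]

Answer: M ≅ ℤ^1 ⊕ ℤ/2 ⊕ ℤ/2 ⊕ ℤ/6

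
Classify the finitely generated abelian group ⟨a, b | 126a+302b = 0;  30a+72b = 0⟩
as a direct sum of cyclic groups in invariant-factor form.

Answer: M ≅ ℤ/2 ⊕ ℤ/6

Derivation:
rank_ℚ(R)=2; free=2−2=0
SNF(R) diag = [2, 6] → torsion [2, 6]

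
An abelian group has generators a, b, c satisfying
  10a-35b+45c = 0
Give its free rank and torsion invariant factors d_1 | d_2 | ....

rank_ℚ(R)=1; free=3−1=2
SNF(R) diag = [5] → torsion [5]

Answer: M ≅ ℤ^2 ⊕ ℤ/5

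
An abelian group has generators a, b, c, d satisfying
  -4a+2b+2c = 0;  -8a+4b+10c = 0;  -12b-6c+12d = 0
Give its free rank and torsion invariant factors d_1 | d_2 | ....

rank_ℚ(R)=3; free=4−3=1
SNF(R) diag = [2, 6, 12] → torsion [2, 6, 12]

Answer: M ≅ ℤ^1 ⊕ ℤ/2 ⊕ ℤ/6 ⊕ ℤ/12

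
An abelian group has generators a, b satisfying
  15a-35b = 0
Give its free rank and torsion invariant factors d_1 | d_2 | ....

rank_ℚ(R)=1; free=2−1=1
SNF(R) diag = [5] → torsion [5]

Answer: M ≅ ℤ^1 ⊕ ℤ/5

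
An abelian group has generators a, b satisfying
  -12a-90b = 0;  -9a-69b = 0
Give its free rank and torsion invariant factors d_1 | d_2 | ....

Answer: M ≅ ℤ/3 ⊕ ℤ/6

Derivation:
rank_ℚ(R)=2; free=2−2=0
SNF(R) diag = [3, 6] → torsion [3, 6]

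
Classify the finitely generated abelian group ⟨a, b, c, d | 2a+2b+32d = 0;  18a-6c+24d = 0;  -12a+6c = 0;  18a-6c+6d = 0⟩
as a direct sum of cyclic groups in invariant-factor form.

rank_ℚ(R)=4; free=4−4=0
SNF(R) diag = [2, 6, 6, 18] → torsion [2, 6, 6, 18]

Answer: M ≅ ℤ/2 ⊕ ℤ/6 ⊕ ℤ/6 ⊕ ℤ/18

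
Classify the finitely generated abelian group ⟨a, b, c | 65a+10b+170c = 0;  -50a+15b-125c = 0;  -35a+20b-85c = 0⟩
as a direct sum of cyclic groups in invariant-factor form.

Answer: M ≅ ℤ/5 ⊕ ℤ/5 ⊕ ℤ/5

Derivation:
rank_ℚ(R)=3; free=3−3=0
SNF(R) diag = [5, 5, 5] → torsion [5, 5, 5]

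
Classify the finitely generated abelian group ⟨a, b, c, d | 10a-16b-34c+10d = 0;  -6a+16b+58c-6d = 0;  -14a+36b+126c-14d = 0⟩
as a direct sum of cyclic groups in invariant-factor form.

rank_ℚ(R)=3; free=4−3=1
SNF(R) diag = [2, 4, 12] → torsion [2, 4, 12]

Answer: M ≅ ℤ^1 ⊕ ℤ/2 ⊕ ℤ/4 ⊕ ℤ/12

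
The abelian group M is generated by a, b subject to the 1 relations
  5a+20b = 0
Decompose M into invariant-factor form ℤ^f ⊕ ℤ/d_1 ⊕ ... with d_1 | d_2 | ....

Answer: M ≅ ℤ^1 ⊕ ℤ/5

Derivation:
rank_ℚ(R)=1; free=2−1=1
SNF(R) diag = [5] → torsion [5]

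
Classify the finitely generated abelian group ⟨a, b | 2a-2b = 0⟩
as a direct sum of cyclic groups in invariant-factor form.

Answer: M ≅ ℤ^1 ⊕ ℤ/2

Derivation:
rank_ℚ(R)=1; free=2−1=1
SNF(R) diag = [2] → torsion [2]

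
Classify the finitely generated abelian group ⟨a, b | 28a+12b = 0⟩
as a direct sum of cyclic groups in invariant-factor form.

Answer: M ≅ ℤ^1 ⊕ ℤ/4

Derivation:
rank_ℚ(R)=1; free=2−1=1
SNF(R) diag = [4] → torsion [4]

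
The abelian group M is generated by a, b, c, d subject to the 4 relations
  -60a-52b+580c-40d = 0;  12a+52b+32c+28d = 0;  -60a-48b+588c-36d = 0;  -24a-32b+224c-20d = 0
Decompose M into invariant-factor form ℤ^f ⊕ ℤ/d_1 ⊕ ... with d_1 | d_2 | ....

Answer: M ≅ ℤ/4 ⊕ ℤ/12 ⊕ ℤ/36 ⊕ ℤ/108

Derivation:
rank_ℚ(R)=4; free=4−4=0
SNF(R) diag = [4, 12, 36, 108] → torsion [4, 12, 36, 108]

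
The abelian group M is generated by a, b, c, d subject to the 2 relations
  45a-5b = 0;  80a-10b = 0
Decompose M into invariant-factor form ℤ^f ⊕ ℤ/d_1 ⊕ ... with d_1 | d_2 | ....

Answer: M ≅ ℤ^2 ⊕ ℤ/5 ⊕ ℤ/10

Derivation:
rank_ℚ(R)=2; free=4−2=2
SNF(R) diag = [5, 10] → torsion [5, 10]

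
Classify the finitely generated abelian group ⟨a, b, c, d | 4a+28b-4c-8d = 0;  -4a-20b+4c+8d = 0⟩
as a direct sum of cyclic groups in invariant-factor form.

Answer: M ≅ ℤ^2 ⊕ ℤ/4 ⊕ ℤ/8

Derivation:
rank_ℚ(R)=2; free=4−2=2
SNF(R) diag = [4, 8] → torsion [4, 8]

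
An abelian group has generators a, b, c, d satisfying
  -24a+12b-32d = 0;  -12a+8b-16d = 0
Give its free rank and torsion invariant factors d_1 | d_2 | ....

Answer: M ≅ ℤ^2 ⊕ ℤ/4 ⊕ ℤ/4

Derivation:
rank_ℚ(R)=2; free=4−2=2
SNF(R) diag = [4, 4] → torsion [4, 4]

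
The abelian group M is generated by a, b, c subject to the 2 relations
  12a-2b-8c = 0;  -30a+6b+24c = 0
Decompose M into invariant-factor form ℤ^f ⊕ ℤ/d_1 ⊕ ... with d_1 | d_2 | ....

Answer: M ≅ ℤ^1 ⊕ ℤ/2 ⊕ ℤ/6

Derivation:
rank_ℚ(R)=2; free=3−2=1
SNF(R) diag = [2, 6] → torsion [2, 6]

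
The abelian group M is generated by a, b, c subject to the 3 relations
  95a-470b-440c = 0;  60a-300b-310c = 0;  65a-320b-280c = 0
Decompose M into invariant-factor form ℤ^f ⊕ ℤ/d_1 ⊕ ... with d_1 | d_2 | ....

rank_ℚ(R)=3; free=3−3=0
SNF(R) diag = [5, 10, 30] → torsion [5, 10, 30]

Answer: M ≅ ℤ/5 ⊕ ℤ/10 ⊕ ℤ/30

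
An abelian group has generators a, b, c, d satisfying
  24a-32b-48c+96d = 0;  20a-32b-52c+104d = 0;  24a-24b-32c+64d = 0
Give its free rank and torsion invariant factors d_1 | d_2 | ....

Answer: M ≅ ℤ^1 ⊕ ℤ/4 ⊕ ℤ/8 ⊕ ℤ/8

Derivation:
rank_ℚ(R)=3; free=4−3=1
SNF(R) diag = [4, 8, 8] → torsion [4, 8, 8]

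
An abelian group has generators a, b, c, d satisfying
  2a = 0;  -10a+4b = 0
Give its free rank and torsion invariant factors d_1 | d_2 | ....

rank_ℚ(R)=2; free=4−2=2
SNF(R) diag = [2, 4] → torsion [2, 4]

Answer: M ≅ ℤ^2 ⊕ ℤ/2 ⊕ ℤ/4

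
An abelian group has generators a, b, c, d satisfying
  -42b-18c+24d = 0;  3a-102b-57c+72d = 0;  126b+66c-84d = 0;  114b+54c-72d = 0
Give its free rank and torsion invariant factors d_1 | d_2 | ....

Answer: M ≅ ℤ/3 ⊕ ℤ/6 ⊕ ℤ/12 ⊕ ℤ/12

Derivation:
rank_ℚ(R)=4; free=4−4=0
SNF(R) diag = [3, 6, 12, 12] → torsion [3, 6, 12, 12]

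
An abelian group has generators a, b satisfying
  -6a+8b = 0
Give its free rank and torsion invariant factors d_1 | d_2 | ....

Answer: M ≅ ℤ^1 ⊕ ℤ/2

Derivation:
rank_ℚ(R)=1; free=2−1=1
SNF(R) diag = [2] → torsion [2]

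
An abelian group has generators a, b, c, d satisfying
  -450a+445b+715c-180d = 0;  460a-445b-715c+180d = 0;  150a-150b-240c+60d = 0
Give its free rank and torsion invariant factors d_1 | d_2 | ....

Answer: M ≅ ℤ^1 ⊕ ℤ/5 ⊕ ℤ/10 ⊕ ℤ/30

Derivation:
rank_ℚ(R)=3; free=4−3=1
SNF(R) diag = [5, 10, 30] → torsion [5, 10, 30]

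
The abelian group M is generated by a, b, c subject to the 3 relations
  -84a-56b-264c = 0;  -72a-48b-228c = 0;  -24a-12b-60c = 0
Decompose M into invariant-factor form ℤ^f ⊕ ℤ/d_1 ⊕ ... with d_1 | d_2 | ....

Answer: M ≅ ℤ/4 ⊕ ℤ/12 ⊕ ℤ/12

Derivation:
rank_ℚ(R)=3; free=3−3=0
SNF(R) diag = [4, 12, 12] → torsion [4, 12, 12]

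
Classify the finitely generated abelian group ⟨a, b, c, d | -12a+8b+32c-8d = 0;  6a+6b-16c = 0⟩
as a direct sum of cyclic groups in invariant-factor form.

rank_ℚ(R)=2; free=4−2=2
SNF(R) diag = [2, 4] → torsion [2, 4]

Answer: M ≅ ℤ^2 ⊕ ℤ/2 ⊕ ℤ/4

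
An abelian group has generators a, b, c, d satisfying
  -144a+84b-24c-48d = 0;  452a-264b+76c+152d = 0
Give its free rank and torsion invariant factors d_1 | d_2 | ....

rank_ℚ(R)=2; free=4−2=2
SNF(R) diag = [4, 12] → torsion [4, 12]

Answer: M ≅ ℤ^2 ⊕ ℤ/4 ⊕ ℤ/12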